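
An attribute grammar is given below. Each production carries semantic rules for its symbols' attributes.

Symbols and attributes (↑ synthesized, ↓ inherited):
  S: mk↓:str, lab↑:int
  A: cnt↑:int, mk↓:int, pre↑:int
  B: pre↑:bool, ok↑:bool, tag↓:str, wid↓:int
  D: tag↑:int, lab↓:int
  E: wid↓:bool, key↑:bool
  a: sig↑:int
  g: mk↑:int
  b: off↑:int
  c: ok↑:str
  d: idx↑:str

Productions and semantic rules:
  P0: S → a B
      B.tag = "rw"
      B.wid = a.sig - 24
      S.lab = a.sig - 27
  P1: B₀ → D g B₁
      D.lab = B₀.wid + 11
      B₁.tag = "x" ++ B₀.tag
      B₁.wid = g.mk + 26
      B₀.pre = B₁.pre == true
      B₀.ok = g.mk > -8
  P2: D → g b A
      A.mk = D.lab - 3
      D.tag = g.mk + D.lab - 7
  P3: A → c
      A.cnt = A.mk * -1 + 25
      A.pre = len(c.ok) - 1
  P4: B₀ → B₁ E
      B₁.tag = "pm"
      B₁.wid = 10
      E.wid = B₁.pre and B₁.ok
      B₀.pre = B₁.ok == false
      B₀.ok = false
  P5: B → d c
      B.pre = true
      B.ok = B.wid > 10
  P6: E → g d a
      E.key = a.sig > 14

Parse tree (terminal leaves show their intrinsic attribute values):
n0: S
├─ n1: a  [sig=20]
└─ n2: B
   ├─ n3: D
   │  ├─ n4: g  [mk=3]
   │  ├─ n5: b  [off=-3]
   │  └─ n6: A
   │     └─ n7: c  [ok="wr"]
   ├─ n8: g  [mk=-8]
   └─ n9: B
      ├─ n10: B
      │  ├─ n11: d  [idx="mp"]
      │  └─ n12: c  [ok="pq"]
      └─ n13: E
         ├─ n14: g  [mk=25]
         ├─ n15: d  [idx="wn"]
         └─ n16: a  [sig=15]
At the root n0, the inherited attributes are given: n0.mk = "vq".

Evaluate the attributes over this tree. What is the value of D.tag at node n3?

3

1. n0.mk = "vq"  [given at root]
2. n1.sig = 20  [terminal]
3. n2.tag = "rw"  ["rw"]
4. n2.wid = -4  [a.sig - 24]
5. n3.lab = 7  [B₀.wid + 11]
6. n4.mk = 3  [terminal]
7. n5.off = -3  [terminal]
8. n6.mk = 4  [D.lab - 3]
9. n7.ok = "wr"  [terminal]
10. n6.cnt = 21  [A.mk * -1 + 25]
11. n6.pre = 1  [len(c.ok) - 1]
12. n3.tag = 3  [g.mk + D.lab - 7]
13. n8.mk = -8  [terminal]
14. n9.tag = "xrw"  ["x" ++ B₀.tag]
15. n9.wid = 18  [g.mk + 26]
16. n10.tag = "pm"  ["pm"]
17. n10.wid = 10  [10]
18. n11.idx = "mp"  [terminal]
19. n12.ok = "pq"  [terminal]
20. n10.pre = true  [true]
21. n10.ok = false  [B.wid > 10]
22. n13.wid = false  [B₁.pre and B₁.ok]
23. n14.mk = 25  [terminal]
24. n15.idx = "wn"  [terminal]
25. n16.sig = 15  [terminal]
26. n13.key = true  [a.sig > 14]
27. n9.pre = true  [B₁.ok == false]
28. n9.ok = false  [false]
29. n2.pre = true  [B₁.pre == true]
30. n2.ok = false  [g.mk > -8]
31. n0.lab = -7  [a.sig - 27]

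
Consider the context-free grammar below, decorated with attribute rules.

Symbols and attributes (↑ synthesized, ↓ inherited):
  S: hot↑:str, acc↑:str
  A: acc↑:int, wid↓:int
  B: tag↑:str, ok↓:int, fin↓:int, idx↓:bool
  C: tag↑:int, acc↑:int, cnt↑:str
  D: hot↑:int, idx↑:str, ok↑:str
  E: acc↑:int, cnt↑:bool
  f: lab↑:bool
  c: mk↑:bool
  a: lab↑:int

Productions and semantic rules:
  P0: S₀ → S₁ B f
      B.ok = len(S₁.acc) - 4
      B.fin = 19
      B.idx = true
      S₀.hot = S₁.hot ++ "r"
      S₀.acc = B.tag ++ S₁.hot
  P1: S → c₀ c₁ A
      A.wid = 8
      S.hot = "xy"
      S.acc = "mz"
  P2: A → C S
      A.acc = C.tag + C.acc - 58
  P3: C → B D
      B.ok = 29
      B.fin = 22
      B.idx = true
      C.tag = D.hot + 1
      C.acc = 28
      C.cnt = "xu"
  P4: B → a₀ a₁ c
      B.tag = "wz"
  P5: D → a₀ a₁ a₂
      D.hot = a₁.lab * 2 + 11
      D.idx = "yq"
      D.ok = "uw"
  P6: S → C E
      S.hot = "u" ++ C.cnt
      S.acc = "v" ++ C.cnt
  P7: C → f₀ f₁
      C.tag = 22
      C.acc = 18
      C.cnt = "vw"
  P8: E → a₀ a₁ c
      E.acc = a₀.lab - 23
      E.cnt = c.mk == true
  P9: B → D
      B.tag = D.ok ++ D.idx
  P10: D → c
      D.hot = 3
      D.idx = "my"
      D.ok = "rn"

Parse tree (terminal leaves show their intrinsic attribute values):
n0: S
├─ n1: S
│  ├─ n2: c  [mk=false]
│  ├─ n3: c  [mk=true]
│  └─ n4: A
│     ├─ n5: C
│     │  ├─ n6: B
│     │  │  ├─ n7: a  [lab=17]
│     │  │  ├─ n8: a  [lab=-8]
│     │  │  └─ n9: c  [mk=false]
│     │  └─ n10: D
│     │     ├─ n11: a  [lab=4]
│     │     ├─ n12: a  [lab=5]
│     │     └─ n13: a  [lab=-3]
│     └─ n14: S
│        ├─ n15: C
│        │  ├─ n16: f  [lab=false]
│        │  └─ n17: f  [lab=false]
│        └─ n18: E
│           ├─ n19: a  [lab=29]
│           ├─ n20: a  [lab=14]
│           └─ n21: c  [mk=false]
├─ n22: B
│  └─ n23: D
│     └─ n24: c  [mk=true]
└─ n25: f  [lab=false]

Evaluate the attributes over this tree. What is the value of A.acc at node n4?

1. n2.mk = false  [terminal]
2. n3.mk = true  [terminal]
3. n4.wid = 8  [8]
4. n6.ok = 29  [29]
5. n6.fin = 22  [22]
6. n6.idx = true  [true]
7. n7.lab = 17  [terminal]
8. n8.lab = -8  [terminal]
9. n9.mk = false  [terminal]
10. n6.tag = "wz"  ["wz"]
11. n11.lab = 4  [terminal]
12. n12.lab = 5  [terminal]
13. n13.lab = -3  [terminal]
14. n10.hot = 21  [a₁.lab * 2 + 11]
15. n10.idx = "yq"  ["yq"]
16. n10.ok = "uw"  ["uw"]
17. n5.tag = 22  [D.hot + 1]
18. n5.acc = 28  [28]
19. n5.cnt = "xu"  ["xu"]
20. n16.lab = false  [terminal]
21. n17.lab = false  [terminal]
22. n15.tag = 22  [22]
23. n15.acc = 18  [18]
24. n15.cnt = "vw"  ["vw"]
25. n19.lab = 29  [terminal]
26. n20.lab = 14  [terminal]
27. n21.mk = false  [terminal]
28. n18.acc = 6  [a₀.lab - 23]
29. n18.cnt = false  [c.mk == true]
30. n14.hot = "uvw"  ["u" ++ C.cnt]
31. n14.acc = "vvw"  ["v" ++ C.cnt]
32. n4.acc = -8  [C.tag + C.acc - 58]
33. n1.hot = "xy"  ["xy"]
34. n1.acc = "mz"  ["mz"]
35. n22.ok = -2  [len(S₁.acc) - 4]
36. n22.fin = 19  [19]
37. n22.idx = true  [true]
38. n24.mk = true  [terminal]
39. n23.hot = 3  [3]
40. n23.idx = "my"  ["my"]
41. n23.ok = "rn"  ["rn"]
42. n22.tag = "rnmy"  [D.ok ++ D.idx]
43. n25.lab = false  [terminal]
44. n0.hot = "xyr"  [S₁.hot ++ "r"]
45. n0.acc = "rnmyxy"  [B.tag ++ S₁.hot]

-8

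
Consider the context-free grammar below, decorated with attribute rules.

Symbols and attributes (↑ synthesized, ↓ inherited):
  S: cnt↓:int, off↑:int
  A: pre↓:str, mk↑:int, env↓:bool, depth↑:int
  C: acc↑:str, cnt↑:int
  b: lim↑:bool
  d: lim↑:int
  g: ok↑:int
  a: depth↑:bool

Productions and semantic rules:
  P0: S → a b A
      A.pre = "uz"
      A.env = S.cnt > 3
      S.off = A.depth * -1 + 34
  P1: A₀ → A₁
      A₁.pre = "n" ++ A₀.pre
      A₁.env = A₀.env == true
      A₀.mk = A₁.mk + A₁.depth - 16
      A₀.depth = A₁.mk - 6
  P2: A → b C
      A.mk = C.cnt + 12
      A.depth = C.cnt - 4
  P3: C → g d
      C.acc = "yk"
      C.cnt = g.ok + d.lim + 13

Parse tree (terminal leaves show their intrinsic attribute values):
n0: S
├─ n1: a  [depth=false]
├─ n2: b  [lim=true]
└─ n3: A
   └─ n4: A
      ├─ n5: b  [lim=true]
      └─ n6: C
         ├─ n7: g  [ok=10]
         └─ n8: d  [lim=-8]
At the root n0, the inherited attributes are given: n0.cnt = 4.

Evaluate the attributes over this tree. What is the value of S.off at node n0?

13

1. n0.cnt = 4  [given at root]
2. n1.depth = false  [terminal]
3. n2.lim = true  [terminal]
4. n3.pre = "uz"  ["uz"]
5. n3.env = true  [S.cnt > 3]
6. n4.pre = "nuz"  ["n" ++ A₀.pre]
7. n4.env = true  [A₀.env == true]
8. n5.lim = true  [terminal]
9. n7.ok = 10  [terminal]
10. n8.lim = -8  [terminal]
11. n6.acc = "yk"  ["yk"]
12. n6.cnt = 15  [g.ok + d.lim + 13]
13. n4.mk = 27  [C.cnt + 12]
14. n4.depth = 11  [C.cnt - 4]
15. n3.mk = 22  [A₁.mk + A₁.depth - 16]
16. n3.depth = 21  [A₁.mk - 6]
17. n0.off = 13  [A.depth * -1 + 34]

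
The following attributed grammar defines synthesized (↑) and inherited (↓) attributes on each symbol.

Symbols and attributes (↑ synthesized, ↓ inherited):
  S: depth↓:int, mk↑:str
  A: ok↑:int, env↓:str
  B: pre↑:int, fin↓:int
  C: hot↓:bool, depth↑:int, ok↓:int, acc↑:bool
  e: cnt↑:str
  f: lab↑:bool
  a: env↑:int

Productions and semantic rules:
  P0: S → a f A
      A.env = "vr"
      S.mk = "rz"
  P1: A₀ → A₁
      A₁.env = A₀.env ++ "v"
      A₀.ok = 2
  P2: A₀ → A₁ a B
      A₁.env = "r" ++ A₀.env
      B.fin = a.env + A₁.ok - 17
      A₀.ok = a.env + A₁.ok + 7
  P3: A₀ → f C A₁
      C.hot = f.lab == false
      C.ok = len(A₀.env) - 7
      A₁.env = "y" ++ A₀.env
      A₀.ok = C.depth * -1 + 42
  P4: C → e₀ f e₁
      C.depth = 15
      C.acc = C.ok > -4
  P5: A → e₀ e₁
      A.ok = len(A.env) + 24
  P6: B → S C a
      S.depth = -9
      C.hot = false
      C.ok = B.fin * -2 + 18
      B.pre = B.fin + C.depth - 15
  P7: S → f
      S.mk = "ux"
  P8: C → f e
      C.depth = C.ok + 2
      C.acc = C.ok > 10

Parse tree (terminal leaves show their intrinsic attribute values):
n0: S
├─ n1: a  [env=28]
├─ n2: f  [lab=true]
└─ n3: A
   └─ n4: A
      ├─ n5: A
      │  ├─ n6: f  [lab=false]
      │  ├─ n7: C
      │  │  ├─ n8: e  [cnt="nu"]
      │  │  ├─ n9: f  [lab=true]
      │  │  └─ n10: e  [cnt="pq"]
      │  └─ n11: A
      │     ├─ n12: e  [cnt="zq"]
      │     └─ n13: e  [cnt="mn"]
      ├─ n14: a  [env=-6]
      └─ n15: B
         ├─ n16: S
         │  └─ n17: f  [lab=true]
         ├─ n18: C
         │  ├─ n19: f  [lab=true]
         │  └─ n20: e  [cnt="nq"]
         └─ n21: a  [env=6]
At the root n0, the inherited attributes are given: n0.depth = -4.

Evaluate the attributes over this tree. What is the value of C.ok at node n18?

10

1. n0.depth = -4  [given at root]
2. n1.env = 28  [terminal]
3. n2.lab = true  [terminal]
4. n3.env = "vr"  ["vr"]
5. n4.env = "vrv"  [A₀.env ++ "v"]
6. n5.env = "rvrv"  ["r" ++ A₀.env]
7. n6.lab = false  [terminal]
8. n7.hot = true  [f.lab == false]
9. n7.ok = -3  [len(A₀.env) - 7]
10. n8.cnt = "nu"  [terminal]
11. n9.lab = true  [terminal]
12. n10.cnt = "pq"  [terminal]
13. n7.depth = 15  [15]
14. n7.acc = true  [C.ok > -4]
15. n11.env = "yrvrv"  ["y" ++ A₀.env]
16. n12.cnt = "zq"  [terminal]
17. n13.cnt = "mn"  [terminal]
18. n11.ok = 29  [len(A.env) + 24]
19. n5.ok = 27  [C.depth * -1 + 42]
20. n14.env = -6  [terminal]
21. n15.fin = 4  [a.env + A₁.ok - 17]
22. n16.depth = -9  [-9]
23. n17.lab = true  [terminal]
24. n16.mk = "ux"  ["ux"]
25. n18.hot = false  [false]
26. n18.ok = 10  [B.fin * -2 + 18]
27. n19.lab = true  [terminal]
28. n20.cnt = "nq"  [terminal]
29. n18.depth = 12  [C.ok + 2]
30. n18.acc = false  [C.ok > 10]
31. n21.env = 6  [terminal]
32. n15.pre = 1  [B.fin + C.depth - 15]
33. n4.ok = 28  [a.env + A₁.ok + 7]
34. n3.ok = 2  [2]
35. n0.mk = "rz"  ["rz"]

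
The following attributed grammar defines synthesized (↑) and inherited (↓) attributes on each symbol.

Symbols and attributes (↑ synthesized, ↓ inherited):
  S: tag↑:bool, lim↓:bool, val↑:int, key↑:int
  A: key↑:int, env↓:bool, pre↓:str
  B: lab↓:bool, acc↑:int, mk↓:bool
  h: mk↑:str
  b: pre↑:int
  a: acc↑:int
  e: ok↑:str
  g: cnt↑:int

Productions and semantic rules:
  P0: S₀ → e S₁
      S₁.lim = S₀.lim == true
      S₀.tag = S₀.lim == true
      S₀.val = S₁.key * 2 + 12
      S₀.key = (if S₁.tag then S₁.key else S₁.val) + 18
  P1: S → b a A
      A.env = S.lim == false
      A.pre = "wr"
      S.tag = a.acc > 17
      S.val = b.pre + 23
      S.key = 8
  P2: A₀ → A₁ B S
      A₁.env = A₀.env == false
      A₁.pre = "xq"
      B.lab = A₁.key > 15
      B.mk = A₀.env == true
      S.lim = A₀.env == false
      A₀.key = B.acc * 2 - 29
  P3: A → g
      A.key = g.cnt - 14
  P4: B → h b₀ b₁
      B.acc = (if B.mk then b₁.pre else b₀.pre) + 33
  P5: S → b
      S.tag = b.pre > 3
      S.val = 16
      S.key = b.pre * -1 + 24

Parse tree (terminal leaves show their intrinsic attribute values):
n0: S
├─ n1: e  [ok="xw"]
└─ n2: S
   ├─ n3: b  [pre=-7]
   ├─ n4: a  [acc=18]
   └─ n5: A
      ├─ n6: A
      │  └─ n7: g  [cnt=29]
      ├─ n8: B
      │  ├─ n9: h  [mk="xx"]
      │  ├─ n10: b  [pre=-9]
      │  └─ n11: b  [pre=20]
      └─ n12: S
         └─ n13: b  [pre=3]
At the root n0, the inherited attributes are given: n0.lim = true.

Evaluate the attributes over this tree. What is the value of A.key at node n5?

1. n0.lim = true  [given at root]
2. n1.ok = "xw"  [terminal]
3. n2.lim = true  [S₀.lim == true]
4. n3.pre = -7  [terminal]
5. n4.acc = 18  [terminal]
6. n5.env = false  [S.lim == false]
7. n5.pre = "wr"  ["wr"]
8. n6.env = true  [A₀.env == false]
9. n6.pre = "xq"  ["xq"]
10. n7.cnt = 29  [terminal]
11. n6.key = 15  [g.cnt - 14]
12. n8.lab = false  [A₁.key > 15]
13. n8.mk = false  [A₀.env == true]
14. n9.mk = "xx"  [terminal]
15. n10.pre = -9  [terminal]
16. n11.pre = 20  [terminal]
17. n8.acc = 24  [(if B.mk then b₁.pre else b₀.pre) + 33]
18. n12.lim = true  [A₀.env == false]
19. n13.pre = 3  [terminal]
20. n12.tag = false  [b.pre > 3]
21. n12.val = 16  [16]
22. n12.key = 21  [b.pre * -1 + 24]
23. n5.key = 19  [B.acc * 2 - 29]
24. n2.tag = true  [a.acc > 17]
25. n2.val = 16  [b.pre + 23]
26. n2.key = 8  [8]
27. n0.tag = true  [S₀.lim == true]
28. n0.val = 28  [S₁.key * 2 + 12]
29. n0.key = 26  [(if S₁.tag then S₁.key else S₁.val) + 18]

19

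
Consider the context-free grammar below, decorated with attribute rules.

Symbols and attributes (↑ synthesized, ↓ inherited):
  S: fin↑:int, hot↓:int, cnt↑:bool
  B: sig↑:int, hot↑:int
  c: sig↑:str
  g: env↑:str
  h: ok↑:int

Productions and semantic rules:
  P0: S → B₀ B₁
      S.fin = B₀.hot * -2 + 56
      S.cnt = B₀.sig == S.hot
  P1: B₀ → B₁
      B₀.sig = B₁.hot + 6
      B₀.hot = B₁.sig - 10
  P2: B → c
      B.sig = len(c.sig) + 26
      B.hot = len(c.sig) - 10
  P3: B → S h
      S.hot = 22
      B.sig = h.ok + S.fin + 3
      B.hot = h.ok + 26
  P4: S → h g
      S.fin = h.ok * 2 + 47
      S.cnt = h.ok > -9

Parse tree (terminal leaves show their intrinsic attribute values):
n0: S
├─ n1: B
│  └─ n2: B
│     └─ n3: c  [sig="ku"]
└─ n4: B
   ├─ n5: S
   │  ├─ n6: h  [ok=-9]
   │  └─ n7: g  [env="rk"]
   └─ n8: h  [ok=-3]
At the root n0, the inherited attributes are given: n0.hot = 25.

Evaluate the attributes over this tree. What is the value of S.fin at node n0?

20

1. n0.hot = 25  [given at root]
2. n3.sig = "ku"  [terminal]
3. n2.sig = 28  [len(c.sig) + 26]
4. n2.hot = -8  [len(c.sig) - 10]
5. n1.sig = -2  [B₁.hot + 6]
6. n1.hot = 18  [B₁.sig - 10]
7. n5.hot = 22  [22]
8. n6.ok = -9  [terminal]
9. n7.env = "rk"  [terminal]
10. n5.fin = 29  [h.ok * 2 + 47]
11. n5.cnt = false  [h.ok > -9]
12. n8.ok = -3  [terminal]
13. n4.sig = 29  [h.ok + S.fin + 3]
14. n4.hot = 23  [h.ok + 26]
15. n0.fin = 20  [B₀.hot * -2 + 56]
16. n0.cnt = false  [B₀.sig == S.hot]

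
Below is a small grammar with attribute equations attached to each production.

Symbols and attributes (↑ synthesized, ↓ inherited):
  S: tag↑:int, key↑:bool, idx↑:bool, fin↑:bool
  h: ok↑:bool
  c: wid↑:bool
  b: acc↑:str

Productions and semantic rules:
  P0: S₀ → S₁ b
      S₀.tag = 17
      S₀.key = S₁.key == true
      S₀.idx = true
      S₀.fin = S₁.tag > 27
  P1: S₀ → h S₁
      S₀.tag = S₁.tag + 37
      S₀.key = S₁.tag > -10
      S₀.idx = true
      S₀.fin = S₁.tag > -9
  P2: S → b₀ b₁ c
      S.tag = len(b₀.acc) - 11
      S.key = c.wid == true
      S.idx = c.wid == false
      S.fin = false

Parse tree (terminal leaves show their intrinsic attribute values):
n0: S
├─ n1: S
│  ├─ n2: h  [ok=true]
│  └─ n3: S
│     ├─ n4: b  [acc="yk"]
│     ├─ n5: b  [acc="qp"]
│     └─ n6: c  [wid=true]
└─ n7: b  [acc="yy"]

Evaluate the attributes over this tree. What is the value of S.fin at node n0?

1. n2.ok = true  [terminal]
2. n4.acc = "yk"  [terminal]
3. n5.acc = "qp"  [terminal]
4. n6.wid = true  [terminal]
5. n3.tag = -9  [len(b₀.acc) - 11]
6. n3.key = true  [c.wid == true]
7. n3.idx = false  [c.wid == false]
8. n3.fin = false  [false]
9. n1.tag = 28  [S₁.tag + 37]
10. n1.key = true  [S₁.tag > -10]
11. n1.idx = true  [true]
12. n1.fin = false  [S₁.tag > -9]
13. n7.acc = "yy"  [terminal]
14. n0.tag = 17  [17]
15. n0.key = true  [S₁.key == true]
16. n0.idx = true  [true]
17. n0.fin = true  [S₁.tag > 27]

true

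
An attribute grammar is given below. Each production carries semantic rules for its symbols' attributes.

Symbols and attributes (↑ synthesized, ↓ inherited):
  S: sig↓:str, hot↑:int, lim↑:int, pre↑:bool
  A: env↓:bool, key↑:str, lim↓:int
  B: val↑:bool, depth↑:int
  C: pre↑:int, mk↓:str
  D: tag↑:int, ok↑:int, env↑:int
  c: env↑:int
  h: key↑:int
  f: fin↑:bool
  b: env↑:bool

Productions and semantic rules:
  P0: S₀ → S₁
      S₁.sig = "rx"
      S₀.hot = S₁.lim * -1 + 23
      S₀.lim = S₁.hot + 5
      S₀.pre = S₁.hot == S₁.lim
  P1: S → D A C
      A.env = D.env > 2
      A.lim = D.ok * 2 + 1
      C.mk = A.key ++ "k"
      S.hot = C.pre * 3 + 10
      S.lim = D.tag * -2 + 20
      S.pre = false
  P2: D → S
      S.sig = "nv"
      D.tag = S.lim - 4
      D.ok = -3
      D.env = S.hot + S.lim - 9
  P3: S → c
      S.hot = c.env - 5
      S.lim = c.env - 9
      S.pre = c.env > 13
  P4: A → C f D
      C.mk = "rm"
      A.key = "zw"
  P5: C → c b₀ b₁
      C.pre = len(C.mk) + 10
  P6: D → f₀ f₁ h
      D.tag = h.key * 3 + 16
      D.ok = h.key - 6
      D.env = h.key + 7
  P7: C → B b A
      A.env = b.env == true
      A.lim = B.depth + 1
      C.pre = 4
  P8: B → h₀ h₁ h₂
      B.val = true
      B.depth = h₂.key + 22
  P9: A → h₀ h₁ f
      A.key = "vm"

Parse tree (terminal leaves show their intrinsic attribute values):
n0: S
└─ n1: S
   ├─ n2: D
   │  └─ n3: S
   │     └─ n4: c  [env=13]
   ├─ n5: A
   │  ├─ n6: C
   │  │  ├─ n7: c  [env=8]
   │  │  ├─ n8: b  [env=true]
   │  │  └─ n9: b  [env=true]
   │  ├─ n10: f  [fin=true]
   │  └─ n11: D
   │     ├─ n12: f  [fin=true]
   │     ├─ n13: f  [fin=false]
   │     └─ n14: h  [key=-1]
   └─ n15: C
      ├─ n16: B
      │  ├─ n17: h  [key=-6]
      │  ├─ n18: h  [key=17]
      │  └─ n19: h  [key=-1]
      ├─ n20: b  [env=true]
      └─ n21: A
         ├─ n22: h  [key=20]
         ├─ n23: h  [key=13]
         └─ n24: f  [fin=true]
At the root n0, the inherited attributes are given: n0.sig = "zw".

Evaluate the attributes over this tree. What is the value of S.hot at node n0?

1. n0.sig = "zw"  [given at root]
2. n1.sig = "rx"  ["rx"]
3. n3.sig = "nv"  ["nv"]
4. n4.env = 13  [terminal]
5. n3.hot = 8  [c.env - 5]
6. n3.lim = 4  [c.env - 9]
7. n3.pre = false  [c.env > 13]
8. n2.tag = 0  [S.lim - 4]
9. n2.ok = -3  [-3]
10. n2.env = 3  [S.hot + S.lim - 9]
11. n5.env = true  [D.env > 2]
12. n5.lim = -5  [D.ok * 2 + 1]
13. n6.mk = "rm"  ["rm"]
14. n7.env = 8  [terminal]
15. n8.env = true  [terminal]
16. n9.env = true  [terminal]
17. n6.pre = 12  [len(C.mk) + 10]
18. n10.fin = true  [terminal]
19. n12.fin = true  [terminal]
20. n13.fin = false  [terminal]
21. n14.key = -1  [terminal]
22. n11.tag = 13  [h.key * 3 + 16]
23. n11.ok = -7  [h.key - 6]
24. n11.env = 6  [h.key + 7]
25. n5.key = "zw"  ["zw"]
26. n15.mk = "zwk"  [A.key ++ "k"]
27. n17.key = -6  [terminal]
28. n18.key = 17  [terminal]
29. n19.key = -1  [terminal]
30. n16.val = true  [true]
31. n16.depth = 21  [h₂.key + 22]
32. n20.env = true  [terminal]
33. n21.env = true  [b.env == true]
34. n21.lim = 22  [B.depth + 1]
35. n22.key = 20  [terminal]
36. n23.key = 13  [terminal]
37. n24.fin = true  [terminal]
38. n21.key = "vm"  ["vm"]
39. n15.pre = 4  [4]
40. n1.hot = 22  [C.pre * 3 + 10]
41. n1.lim = 20  [D.tag * -2 + 20]
42. n1.pre = false  [false]
43. n0.hot = 3  [S₁.lim * -1 + 23]
44. n0.lim = 27  [S₁.hot + 5]
45. n0.pre = false  [S₁.hot == S₁.lim]

3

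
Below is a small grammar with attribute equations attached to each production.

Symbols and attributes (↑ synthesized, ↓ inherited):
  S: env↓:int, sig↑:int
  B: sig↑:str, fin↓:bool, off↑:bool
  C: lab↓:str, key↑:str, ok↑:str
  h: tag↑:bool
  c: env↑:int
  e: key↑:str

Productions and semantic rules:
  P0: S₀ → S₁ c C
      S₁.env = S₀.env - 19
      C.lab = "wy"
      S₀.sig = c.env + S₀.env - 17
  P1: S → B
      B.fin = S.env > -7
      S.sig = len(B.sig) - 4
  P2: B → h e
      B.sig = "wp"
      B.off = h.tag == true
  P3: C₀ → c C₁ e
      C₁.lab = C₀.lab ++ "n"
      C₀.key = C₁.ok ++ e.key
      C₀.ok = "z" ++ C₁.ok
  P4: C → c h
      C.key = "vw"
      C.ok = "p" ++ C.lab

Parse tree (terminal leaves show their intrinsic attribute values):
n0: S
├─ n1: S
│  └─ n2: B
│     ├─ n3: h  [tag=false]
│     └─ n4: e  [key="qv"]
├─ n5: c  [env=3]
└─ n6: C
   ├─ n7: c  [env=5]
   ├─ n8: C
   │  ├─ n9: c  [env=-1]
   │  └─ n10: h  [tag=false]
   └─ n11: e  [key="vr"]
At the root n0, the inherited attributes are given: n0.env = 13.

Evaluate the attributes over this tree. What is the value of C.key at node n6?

1. n0.env = 13  [given at root]
2. n1.env = -6  [S₀.env - 19]
3. n2.fin = true  [S.env > -7]
4. n3.tag = false  [terminal]
5. n4.key = "qv"  [terminal]
6. n2.sig = "wp"  ["wp"]
7. n2.off = false  [h.tag == true]
8. n1.sig = -2  [len(B.sig) - 4]
9. n5.env = 3  [terminal]
10. n6.lab = "wy"  ["wy"]
11. n7.env = 5  [terminal]
12. n8.lab = "wyn"  [C₀.lab ++ "n"]
13. n9.env = -1  [terminal]
14. n10.tag = false  [terminal]
15. n8.key = "vw"  ["vw"]
16. n8.ok = "pwyn"  ["p" ++ C.lab]
17. n11.key = "vr"  [terminal]
18. n6.key = "pwynvr"  [C₁.ok ++ e.key]
19. n6.ok = "zpwyn"  ["z" ++ C₁.ok]
20. n0.sig = -1  [c.env + S₀.env - 17]

"pwynvr"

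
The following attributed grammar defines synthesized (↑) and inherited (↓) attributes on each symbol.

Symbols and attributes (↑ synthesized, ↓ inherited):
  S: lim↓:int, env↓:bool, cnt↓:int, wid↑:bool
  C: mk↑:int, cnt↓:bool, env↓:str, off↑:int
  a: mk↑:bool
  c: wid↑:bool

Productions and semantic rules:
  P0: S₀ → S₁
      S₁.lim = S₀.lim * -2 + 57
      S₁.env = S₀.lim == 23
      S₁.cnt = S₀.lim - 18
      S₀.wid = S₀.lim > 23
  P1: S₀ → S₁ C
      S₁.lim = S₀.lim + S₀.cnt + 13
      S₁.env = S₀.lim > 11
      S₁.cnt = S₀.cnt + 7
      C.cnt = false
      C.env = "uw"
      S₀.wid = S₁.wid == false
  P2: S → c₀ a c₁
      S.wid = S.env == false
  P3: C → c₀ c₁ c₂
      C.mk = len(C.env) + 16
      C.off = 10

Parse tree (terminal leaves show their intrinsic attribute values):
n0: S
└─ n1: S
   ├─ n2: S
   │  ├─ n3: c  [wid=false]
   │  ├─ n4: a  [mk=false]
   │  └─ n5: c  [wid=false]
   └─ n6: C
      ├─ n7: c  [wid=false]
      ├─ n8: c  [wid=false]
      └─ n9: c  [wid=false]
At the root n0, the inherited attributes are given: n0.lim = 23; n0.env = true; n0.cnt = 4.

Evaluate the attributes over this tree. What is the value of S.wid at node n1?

1. n0.lim = 23  [given at root]
2. n0.env = true  [given at root]
3. n0.cnt = 4  [given at root]
4. n1.lim = 11  [S₀.lim * -2 + 57]
5. n1.env = true  [S₀.lim == 23]
6. n1.cnt = 5  [S₀.lim - 18]
7. n2.lim = 29  [S₀.lim + S₀.cnt + 13]
8. n2.env = false  [S₀.lim > 11]
9. n2.cnt = 12  [S₀.cnt + 7]
10. n3.wid = false  [terminal]
11. n4.mk = false  [terminal]
12. n5.wid = false  [terminal]
13. n2.wid = true  [S.env == false]
14. n6.cnt = false  [false]
15. n6.env = "uw"  ["uw"]
16. n7.wid = false  [terminal]
17. n8.wid = false  [terminal]
18. n9.wid = false  [terminal]
19. n6.mk = 18  [len(C.env) + 16]
20. n6.off = 10  [10]
21. n1.wid = false  [S₁.wid == false]
22. n0.wid = false  [S₀.lim > 23]

false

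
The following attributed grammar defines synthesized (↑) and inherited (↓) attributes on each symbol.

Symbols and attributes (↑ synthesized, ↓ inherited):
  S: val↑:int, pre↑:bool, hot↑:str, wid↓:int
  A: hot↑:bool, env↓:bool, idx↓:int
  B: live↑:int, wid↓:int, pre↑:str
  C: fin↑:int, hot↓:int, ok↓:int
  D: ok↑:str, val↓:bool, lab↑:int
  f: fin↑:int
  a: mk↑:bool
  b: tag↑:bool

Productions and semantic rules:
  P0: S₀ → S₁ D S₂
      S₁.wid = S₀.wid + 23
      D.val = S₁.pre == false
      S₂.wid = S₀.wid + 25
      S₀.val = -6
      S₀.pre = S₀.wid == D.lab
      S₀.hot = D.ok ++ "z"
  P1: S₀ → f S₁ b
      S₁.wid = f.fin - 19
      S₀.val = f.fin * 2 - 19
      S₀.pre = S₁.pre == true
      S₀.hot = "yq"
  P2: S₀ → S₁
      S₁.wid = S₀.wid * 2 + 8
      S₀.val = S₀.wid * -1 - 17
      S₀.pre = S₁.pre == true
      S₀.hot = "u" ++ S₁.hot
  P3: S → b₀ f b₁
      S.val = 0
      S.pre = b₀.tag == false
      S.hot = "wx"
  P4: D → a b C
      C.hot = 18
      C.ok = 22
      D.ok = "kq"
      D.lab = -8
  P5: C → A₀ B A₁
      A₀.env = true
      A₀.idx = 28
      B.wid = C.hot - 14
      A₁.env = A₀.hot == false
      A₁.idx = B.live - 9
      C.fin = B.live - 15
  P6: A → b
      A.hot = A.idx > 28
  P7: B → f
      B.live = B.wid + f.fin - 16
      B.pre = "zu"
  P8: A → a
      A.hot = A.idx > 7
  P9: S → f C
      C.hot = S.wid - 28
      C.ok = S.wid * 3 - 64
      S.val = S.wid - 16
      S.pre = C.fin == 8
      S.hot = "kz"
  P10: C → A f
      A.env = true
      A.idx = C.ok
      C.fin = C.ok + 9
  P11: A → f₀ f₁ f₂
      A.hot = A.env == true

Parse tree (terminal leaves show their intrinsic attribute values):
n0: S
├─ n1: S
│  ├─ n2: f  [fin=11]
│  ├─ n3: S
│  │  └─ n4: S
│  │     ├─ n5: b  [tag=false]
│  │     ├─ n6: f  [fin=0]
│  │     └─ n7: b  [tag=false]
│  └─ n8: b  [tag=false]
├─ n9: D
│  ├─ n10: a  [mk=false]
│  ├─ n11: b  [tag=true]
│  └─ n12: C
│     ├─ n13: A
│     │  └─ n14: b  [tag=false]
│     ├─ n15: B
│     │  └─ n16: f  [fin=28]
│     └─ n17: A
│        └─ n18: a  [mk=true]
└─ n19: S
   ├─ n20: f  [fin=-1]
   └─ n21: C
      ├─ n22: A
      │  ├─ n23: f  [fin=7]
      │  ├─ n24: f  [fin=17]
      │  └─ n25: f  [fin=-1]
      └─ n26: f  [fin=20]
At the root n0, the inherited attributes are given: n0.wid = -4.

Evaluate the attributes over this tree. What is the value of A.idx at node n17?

7

1. n0.wid = -4  [given at root]
2. n1.wid = 19  [S₀.wid + 23]
3. n2.fin = 11  [terminal]
4. n3.wid = -8  [f.fin - 19]
5. n4.wid = -8  [S₀.wid * 2 + 8]
6. n5.tag = false  [terminal]
7. n6.fin = 0  [terminal]
8. n7.tag = false  [terminal]
9. n4.val = 0  [0]
10. n4.pre = true  [b₀.tag == false]
11. n4.hot = "wx"  ["wx"]
12. n3.val = -9  [S₀.wid * -1 - 17]
13. n3.pre = true  [S₁.pre == true]
14. n3.hot = "uwx"  ["u" ++ S₁.hot]
15. n8.tag = false  [terminal]
16. n1.val = 3  [f.fin * 2 - 19]
17. n1.pre = true  [S₁.pre == true]
18. n1.hot = "yq"  ["yq"]
19. n9.val = false  [S₁.pre == false]
20. n10.mk = false  [terminal]
21. n11.tag = true  [terminal]
22. n12.hot = 18  [18]
23. n12.ok = 22  [22]
24. n13.env = true  [true]
25. n13.idx = 28  [28]
26. n14.tag = false  [terminal]
27. n13.hot = false  [A.idx > 28]
28. n15.wid = 4  [C.hot - 14]
29. n16.fin = 28  [terminal]
30. n15.live = 16  [B.wid + f.fin - 16]
31. n15.pre = "zu"  ["zu"]
32. n17.env = true  [A₀.hot == false]
33. n17.idx = 7  [B.live - 9]
34. n18.mk = true  [terminal]
35. n17.hot = false  [A.idx > 7]
36. n12.fin = 1  [B.live - 15]
37. n9.ok = "kq"  ["kq"]
38. n9.lab = -8  [-8]
39. n19.wid = 21  [S₀.wid + 25]
40. n20.fin = -1  [terminal]
41. n21.hot = -7  [S.wid - 28]
42. n21.ok = -1  [S.wid * 3 - 64]
43. n22.env = true  [true]
44. n22.idx = -1  [C.ok]
45. n23.fin = 7  [terminal]
46. n24.fin = 17  [terminal]
47. n25.fin = -1  [terminal]
48. n22.hot = true  [A.env == true]
49. n26.fin = 20  [terminal]
50. n21.fin = 8  [C.ok + 9]
51. n19.val = 5  [S.wid - 16]
52. n19.pre = true  [C.fin == 8]
53. n19.hot = "kz"  ["kz"]
54. n0.val = -6  [-6]
55. n0.pre = false  [S₀.wid == D.lab]
56. n0.hot = "kqz"  [D.ok ++ "z"]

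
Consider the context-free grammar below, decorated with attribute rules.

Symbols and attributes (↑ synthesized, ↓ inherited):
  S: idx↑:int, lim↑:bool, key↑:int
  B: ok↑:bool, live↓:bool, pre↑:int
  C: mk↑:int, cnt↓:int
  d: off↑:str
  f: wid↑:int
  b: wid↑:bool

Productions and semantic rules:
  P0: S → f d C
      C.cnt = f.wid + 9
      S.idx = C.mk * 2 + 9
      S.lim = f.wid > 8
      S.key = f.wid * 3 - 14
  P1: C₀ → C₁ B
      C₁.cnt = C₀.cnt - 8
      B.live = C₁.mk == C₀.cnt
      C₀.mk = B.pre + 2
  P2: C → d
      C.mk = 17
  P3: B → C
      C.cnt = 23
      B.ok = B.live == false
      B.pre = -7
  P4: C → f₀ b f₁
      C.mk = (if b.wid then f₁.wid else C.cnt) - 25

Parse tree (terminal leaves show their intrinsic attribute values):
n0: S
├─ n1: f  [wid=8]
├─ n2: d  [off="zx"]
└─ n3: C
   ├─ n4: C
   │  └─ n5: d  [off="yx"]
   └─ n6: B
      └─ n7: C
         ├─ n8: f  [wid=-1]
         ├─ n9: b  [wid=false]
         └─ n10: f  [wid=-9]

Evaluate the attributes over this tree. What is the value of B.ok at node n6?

1. n1.wid = 8  [terminal]
2. n2.off = "zx"  [terminal]
3. n3.cnt = 17  [f.wid + 9]
4. n4.cnt = 9  [C₀.cnt - 8]
5. n5.off = "yx"  [terminal]
6. n4.mk = 17  [17]
7. n6.live = true  [C₁.mk == C₀.cnt]
8. n7.cnt = 23  [23]
9. n8.wid = -1  [terminal]
10. n9.wid = false  [terminal]
11. n10.wid = -9  [terminal]
12. n7.mk = -2  [(if b.wid then f₁.wid else C.cnt) - 25]
13. n6.ok = false  [B.live == false]
14. n6.pre = -7  [-7]
15. n3.mk = -5  [B.pre + 2]
16. n0.idx = -1  [C.mk * 2 + 9]
17. n0.lim = false  [f.wid > 8]
18. n0.key = 10  [f.wid * 3 - 14]

false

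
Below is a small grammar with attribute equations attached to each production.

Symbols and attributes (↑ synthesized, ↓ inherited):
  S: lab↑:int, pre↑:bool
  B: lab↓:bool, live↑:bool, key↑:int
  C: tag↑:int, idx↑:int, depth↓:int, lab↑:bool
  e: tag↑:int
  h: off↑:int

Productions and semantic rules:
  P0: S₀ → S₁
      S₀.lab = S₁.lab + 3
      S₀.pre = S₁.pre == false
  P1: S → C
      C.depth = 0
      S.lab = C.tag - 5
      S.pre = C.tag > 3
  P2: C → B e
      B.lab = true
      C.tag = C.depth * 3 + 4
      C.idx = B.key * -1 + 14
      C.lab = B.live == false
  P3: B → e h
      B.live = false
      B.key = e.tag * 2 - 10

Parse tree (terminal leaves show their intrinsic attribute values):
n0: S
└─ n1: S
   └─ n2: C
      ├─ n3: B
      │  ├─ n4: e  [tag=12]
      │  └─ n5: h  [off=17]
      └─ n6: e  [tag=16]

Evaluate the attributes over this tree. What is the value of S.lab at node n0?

1. n2.depth = 0  [0]
2. n3.lab = true  [true]
3. n4.tag = 12  [terminal]
4. n5.off = 17  [terminal]
5. n3.live = false  [false]
6. n3.key = 14  [e.tag * 2 - 10]
7. n6.tag = 16  [terminal]
8. n2.tag = 4  [C.depth * 3 + 4]
9. n2.idx = 0  [B.key * -1 + 14]
10. n2.lab = true  [B.live == false]
11. n1.lab = -1  [C.tag - 5]
12. n1.pre = true  [C.tag > 3]
13. n0.lab = 2  [S₁.lab + 3]
14. n0.pre = false  [S₁.pre == false]

2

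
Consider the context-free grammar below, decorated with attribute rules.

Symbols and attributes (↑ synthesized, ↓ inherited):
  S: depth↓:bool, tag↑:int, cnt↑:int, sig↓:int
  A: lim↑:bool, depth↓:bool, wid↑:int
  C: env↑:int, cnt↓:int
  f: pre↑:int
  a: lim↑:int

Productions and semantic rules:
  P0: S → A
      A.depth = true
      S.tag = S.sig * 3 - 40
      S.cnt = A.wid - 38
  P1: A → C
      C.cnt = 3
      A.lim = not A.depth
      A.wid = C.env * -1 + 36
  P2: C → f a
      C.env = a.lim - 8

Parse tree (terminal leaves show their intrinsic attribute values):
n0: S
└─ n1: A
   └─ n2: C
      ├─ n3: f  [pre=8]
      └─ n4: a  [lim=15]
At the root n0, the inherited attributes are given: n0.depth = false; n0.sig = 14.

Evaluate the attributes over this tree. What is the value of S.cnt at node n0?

-9

1. n0.depth = false  [given at root]
2. n0.sig = 14  [given at root]
3. n1.depth = true  [true]
4. n2.cnt = 3  [3]
5. n3.pre = 8  [terminal]
6. n4.lim = 15  [terminal]
7. n2.env = 7  [a.lim - 8]
8. n1.lim = false  [not A.depth]
9. n1.wid = 29  [C.env * -1 + 36]
10. n0.tag = 2  [S.sig * 3 - 40]
11. n0.cnt = -9  [A.wid - 38]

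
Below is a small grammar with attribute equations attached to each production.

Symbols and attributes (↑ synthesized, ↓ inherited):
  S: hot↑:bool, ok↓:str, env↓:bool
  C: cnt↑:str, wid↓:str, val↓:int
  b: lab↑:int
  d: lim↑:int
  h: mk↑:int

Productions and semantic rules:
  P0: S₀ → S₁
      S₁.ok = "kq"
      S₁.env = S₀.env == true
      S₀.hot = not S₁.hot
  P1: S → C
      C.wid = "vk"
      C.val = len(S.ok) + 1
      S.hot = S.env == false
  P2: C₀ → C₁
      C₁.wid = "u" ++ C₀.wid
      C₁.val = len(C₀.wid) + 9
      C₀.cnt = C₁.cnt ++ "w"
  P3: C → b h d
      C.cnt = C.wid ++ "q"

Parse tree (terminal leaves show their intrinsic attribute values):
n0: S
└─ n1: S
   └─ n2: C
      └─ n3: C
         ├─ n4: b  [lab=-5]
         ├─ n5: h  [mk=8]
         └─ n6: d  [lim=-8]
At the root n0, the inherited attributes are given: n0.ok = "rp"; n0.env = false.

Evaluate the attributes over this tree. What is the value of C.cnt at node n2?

1. n0.ok = "rp"  [given at root]
2. n0.env = false  [given at root]
3. n1.ok = "kq"  ["kq"]
4. n1.env = false  [S₀.env == true]
5. n2.wid = "vk"  ["vk"]
6. n2.val = 3  [len(S.ok) + 1]
7. n3.wid = "uvk"  ["u" ++ C₀.wid]
8. n3.val = 11  [len(C₀.wid) + 9]
9. n4.lab = -5  [terminal]
10. n5.mk = 8  [terminal]
11. n6.lim = -8  [terminal]
12. n3.cnt = "uvkq"  [C.wid ++ "q"]
13. n2.cnt = "uvkqw"  [C₁.cnt ++ "w"]
14. n1.hot = true  [S.env == false]
15. n0.hot = false  [not S₁.hot]

"uvkqw"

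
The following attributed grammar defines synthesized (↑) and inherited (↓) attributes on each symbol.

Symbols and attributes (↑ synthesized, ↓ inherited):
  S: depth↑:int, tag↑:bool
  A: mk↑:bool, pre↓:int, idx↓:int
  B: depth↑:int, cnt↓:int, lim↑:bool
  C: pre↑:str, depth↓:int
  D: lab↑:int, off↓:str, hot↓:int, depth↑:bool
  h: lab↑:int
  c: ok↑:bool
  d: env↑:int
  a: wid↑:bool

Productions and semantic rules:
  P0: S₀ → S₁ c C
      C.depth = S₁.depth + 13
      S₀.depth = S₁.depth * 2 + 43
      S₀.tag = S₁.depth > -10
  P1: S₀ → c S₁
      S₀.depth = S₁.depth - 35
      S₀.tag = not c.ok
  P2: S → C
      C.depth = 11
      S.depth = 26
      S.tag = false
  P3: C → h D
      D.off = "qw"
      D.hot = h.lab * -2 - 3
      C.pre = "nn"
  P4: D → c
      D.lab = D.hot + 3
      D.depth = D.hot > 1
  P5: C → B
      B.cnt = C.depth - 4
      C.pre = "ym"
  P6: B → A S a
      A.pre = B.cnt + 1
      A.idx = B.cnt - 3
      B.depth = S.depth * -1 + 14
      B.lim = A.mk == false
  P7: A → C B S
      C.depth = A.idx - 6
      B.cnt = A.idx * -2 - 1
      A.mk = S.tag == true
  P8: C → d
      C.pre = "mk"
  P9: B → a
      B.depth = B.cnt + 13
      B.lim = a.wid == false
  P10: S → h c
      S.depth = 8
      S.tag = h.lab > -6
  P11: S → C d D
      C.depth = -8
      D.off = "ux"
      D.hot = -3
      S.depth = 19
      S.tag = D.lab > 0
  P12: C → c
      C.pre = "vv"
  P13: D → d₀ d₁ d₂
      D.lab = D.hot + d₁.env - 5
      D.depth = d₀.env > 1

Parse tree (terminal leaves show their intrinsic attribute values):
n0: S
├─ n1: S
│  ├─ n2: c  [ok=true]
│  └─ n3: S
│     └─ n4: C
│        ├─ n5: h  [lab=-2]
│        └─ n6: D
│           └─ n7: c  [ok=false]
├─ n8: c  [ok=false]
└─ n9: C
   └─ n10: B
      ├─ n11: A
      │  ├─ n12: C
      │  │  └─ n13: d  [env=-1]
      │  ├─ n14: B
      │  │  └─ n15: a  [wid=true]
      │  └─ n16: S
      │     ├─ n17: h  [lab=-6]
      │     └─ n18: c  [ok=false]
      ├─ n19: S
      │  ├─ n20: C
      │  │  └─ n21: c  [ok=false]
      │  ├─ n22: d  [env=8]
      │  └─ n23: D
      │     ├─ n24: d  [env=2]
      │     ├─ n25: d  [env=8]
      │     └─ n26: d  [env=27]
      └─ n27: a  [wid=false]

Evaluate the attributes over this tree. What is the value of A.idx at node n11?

1. n2.ok = true  [terminal]
2. n4.depth = 11  [11]
3. n5.lab = -2  [terminal]
4. n6.off = "qw"  ["qw"]
5. n6.hot = 1  [h.lab * -2 - 3]
6. n7.ok = false  [terminal]
7. n6.lab = 4  [D.hot + 3]
8. n6.depth = false  [D.hot > 1]
9. n4.pre = "nn"  ["nn"]
10. n3.depth = 26  [26]
11. n3.tag = false  [false]
12. n1.depth = -9  [S₁.depth - 35]
13. n1.tag = false  [not c.ok]
14. n8.ok = false  [terminal]
15. n9.depth = 4  [S₁.depth + 13]
16. n10.cnt = 0  [C.depth - 4]
17. n11.pre = 1  [B.cnt + 1]
18. n11.idx = -3  [B.cnt - 3]
19. n12.depth = -9  [A.idx - 6]
20. n13.env = -1  [terminal]
21. n12.pre = "mk"  ["mk"]
22. n14.cnt = 5  [A.idx * -2 - 1]
23. n15.wid = true  [terminal]
24. n14.depth = 18  [B.cnt + 13]
25. n14.lim = false  [a.wid == false]
26. n17.lab = -6  [terminal]
27. n18.ok = false  [terminal]
28. n16.depth = 8  [8]
29. n16.tag = false  [h.lab > -6]
30. n11.mk = false  [S.tag == true]
31. n20.depth = -8  [-8]
32. n21.ok = false  [terminal]
33. n20.pre = "vv"  ["vv"]
34. n22.env = 8  [terminal]
35. n23.off = "ux"  ["ux"]
36. n23.hot = -3  [-3]
37. n24.env = 2  [terminal]
38. n25.env = 8  [terminal]
39. n26.env = 27  [terminal]
40. n23.lab = 0  [D.hot + d₁.env - 5]
41. n23.depth = true  [d₀.env > 1]
42. n19.depth = 19  [19]
43. n19.tag = false  [D.lab > 0]
44. n27.wid = false  [terminal]
45. n10.depth = -5  [S.depth * -1 + 14]
46. n10.lim = true  [A.mk == false]
47. n9.pre = "ym"  ["ym"]
48. n0.depth = 25  [S₁.depth * 2 + 43]
49. n0.tag = true  [S₁.depth > -10]

-3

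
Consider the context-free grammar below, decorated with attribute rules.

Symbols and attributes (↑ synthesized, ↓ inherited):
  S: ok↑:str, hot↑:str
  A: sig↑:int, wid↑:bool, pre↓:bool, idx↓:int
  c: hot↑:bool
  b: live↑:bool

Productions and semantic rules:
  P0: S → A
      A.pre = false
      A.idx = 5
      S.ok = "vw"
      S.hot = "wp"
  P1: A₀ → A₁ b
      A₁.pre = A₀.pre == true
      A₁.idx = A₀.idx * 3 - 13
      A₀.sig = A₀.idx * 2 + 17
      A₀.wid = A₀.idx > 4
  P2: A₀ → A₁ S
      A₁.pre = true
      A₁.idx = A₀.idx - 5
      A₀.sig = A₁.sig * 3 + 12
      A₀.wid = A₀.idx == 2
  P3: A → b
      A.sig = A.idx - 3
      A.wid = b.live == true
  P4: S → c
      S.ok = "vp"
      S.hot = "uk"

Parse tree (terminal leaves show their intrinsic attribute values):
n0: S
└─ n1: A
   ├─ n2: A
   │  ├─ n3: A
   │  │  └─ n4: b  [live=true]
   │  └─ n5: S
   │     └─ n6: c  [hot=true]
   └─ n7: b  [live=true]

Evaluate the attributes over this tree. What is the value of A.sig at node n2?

-6

1. n1.pre = false  [false]
2. n1.idx = 5  [5]
3. n2.pre = false  [A₀.pre == true]
4. n2.idx = 2  [A₀.idx * 3 - 13]
5. n3.pre = true  [true]
6. n3.idx = -3  [A₀.idx - 5]
7. n4.live = true  [terminal]
8. n3.sig = -6  [A.idx - 3]
9. n3.wid = true  [b.live == true]
10. n6.hot = true  [terminal]
11. n5.ok = "vp"  ["vp"]
12. n5.hot = "uk"  ["uk"]
13. n2.sig = -6  [A₁.sig * 3 + 12]
14. n2.wid = true  [A₀.idx == 2]
15. n7.live = true  [terminal]
16. n1.sig = 27  [A₀.idx * 2 + 17]
17. n1.wid = true  [A₀.idx > 4]
18. n0.ok = "vw"  ["vw"]
19. n0.hot = "wp"  ["wp"]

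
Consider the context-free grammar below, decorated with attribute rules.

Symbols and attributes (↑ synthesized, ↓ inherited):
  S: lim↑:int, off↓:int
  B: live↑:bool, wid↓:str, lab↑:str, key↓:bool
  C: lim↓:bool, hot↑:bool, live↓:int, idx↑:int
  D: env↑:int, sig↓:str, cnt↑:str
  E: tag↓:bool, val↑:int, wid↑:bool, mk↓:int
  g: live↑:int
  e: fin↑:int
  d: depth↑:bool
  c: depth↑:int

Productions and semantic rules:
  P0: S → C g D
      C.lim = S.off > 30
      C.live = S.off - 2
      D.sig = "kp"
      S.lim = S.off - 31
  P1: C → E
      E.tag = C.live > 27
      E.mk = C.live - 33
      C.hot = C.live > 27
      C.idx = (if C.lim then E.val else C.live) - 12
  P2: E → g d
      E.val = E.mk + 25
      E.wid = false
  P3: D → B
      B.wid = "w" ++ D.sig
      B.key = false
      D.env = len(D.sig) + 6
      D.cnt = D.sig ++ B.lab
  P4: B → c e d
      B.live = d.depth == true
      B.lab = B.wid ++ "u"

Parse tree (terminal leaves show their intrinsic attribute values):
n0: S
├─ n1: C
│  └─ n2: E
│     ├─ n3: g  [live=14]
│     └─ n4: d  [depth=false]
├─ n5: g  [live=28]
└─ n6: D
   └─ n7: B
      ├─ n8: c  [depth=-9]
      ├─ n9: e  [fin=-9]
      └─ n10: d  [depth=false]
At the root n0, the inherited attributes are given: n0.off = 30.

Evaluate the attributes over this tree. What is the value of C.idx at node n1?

1. n0.off = 30  [given at root]
2. n1.lim = false  [S.off > 30]
3. n1.live = 28  [S.off - 2]
4. n2.tag = true  [C.live > 27]
5. n2.mk = -5  [C.live - 33]
6. n3.live = 14  [terminal]
7. n4.depth = false  [terminal]
8. n2.val = 20  [E.mk + 25]
9. n2.wid = false  [false]
10. n1.hot = true  [C.live > 27]
11. n1.idx = 16  [(if C.lim then E.val else C.live) - 12]
12. n5.live = 28  [terminal]
13. n6.sig = "kp"  ["kp"]
14. n7.wid = "wkp"  ["w" ++ D.sig]
15. n7.key = false  [false]
16. n8.depth = -9  [terminal]
17. n9.fin = -9  [terminal]
18. n10.depth = false  [terminal]
19. n7.live = false  [d.depth == true]
20. n7.lab = "wkpu"  [B.wid ++ "u"]
21. n6.env = 8  [len(D.sig) + 6]
22. n6.cnt = "kpwkpu"  [D.sig ++ B.lab]
23. n0.lim = -1  [S.off - 31]

16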